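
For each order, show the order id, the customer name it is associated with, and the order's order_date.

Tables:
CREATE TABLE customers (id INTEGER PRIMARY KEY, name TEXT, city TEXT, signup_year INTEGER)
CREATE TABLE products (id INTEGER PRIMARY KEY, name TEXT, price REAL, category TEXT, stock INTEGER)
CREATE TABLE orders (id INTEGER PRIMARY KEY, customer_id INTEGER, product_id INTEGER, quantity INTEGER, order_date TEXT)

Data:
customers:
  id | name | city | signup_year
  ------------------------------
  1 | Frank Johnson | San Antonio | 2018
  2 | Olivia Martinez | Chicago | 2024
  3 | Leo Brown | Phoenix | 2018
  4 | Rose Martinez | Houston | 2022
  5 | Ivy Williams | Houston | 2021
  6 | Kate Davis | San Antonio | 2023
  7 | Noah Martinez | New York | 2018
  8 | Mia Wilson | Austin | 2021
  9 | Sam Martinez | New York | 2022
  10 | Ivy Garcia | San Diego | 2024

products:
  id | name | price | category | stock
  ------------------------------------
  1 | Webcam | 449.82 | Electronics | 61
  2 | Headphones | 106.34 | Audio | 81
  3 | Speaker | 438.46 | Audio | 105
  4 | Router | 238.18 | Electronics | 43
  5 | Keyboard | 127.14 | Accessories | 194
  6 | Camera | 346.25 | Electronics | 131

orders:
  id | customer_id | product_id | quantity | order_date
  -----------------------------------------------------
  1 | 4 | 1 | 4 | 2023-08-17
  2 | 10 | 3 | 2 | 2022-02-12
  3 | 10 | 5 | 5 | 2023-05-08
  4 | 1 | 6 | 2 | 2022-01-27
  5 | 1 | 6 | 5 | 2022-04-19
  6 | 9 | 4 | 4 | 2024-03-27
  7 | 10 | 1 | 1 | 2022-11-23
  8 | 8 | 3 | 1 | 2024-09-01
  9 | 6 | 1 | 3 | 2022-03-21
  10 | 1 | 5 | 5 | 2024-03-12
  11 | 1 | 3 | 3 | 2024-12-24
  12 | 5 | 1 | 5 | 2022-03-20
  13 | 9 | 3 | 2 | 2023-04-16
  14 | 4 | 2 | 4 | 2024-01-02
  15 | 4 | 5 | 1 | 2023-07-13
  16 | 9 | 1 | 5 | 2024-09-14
SELECT c.id, p.name AS customer, c.order_date FROM orders c JOIN customers p ON c.customer_id = p.id

Execution result:
id | customer | order_date
1 | Rose Martinez | 2023-08-17
2 | Ivy Garcia | 2022-02-12
3 | Ivy Garcia | 2023-05-08
4 | Frank Johnson | 2022-01-27
5 | Frank Johnson | 2022-04-19
6 | Sam Martinez | 2024-03-27
7 | Ivy Garcia | 2022-11-23
8 | Mia Wilson | 2024-09-01
9 | Kate Davis | 2022-03-21
10 | Frank Johnson | 2024-03-12
11 | Frank Johnson | 2024-12-24
12 | Ivy Williams | 2022-03-20
13 | Sam Martinez | 2023-04-16
14 | Rose Martinez | 2024-01-02
15 | Rose Martinez | 2023-07-13
16 | Sam Martinez | 2024-09-14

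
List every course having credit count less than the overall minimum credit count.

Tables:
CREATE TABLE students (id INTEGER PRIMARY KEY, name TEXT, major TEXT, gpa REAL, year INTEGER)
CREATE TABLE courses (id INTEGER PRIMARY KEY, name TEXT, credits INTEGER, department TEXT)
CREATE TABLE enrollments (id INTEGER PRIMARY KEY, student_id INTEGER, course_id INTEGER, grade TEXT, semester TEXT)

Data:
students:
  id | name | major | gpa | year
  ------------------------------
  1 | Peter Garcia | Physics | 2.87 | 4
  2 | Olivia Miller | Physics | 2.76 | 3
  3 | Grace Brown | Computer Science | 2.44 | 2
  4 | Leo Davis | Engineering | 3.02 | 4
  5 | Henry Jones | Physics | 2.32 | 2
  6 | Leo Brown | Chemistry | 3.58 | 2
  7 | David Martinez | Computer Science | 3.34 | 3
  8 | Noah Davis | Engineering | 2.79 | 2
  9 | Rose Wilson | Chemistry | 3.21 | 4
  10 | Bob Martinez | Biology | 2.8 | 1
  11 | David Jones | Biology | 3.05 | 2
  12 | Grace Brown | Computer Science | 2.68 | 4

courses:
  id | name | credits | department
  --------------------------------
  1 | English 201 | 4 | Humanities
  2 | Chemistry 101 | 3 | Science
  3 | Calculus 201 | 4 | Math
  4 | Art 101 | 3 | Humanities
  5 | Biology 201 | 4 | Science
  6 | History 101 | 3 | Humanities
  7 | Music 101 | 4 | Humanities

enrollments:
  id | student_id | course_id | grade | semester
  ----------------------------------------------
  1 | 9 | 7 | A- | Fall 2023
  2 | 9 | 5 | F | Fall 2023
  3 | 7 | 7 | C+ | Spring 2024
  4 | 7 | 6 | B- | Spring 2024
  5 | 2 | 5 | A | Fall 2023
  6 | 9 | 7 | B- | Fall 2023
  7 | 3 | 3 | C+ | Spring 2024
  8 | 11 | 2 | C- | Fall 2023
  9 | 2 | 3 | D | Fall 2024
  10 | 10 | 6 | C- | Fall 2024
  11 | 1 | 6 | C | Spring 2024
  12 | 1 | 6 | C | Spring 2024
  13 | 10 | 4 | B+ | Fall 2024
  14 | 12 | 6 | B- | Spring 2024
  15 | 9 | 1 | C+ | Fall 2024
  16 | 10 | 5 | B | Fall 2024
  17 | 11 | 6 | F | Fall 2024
SELECT name, credits FROM courses WHERE credits < (SELECT MIN(credits) FROM courses)

Execution result:
(no rows)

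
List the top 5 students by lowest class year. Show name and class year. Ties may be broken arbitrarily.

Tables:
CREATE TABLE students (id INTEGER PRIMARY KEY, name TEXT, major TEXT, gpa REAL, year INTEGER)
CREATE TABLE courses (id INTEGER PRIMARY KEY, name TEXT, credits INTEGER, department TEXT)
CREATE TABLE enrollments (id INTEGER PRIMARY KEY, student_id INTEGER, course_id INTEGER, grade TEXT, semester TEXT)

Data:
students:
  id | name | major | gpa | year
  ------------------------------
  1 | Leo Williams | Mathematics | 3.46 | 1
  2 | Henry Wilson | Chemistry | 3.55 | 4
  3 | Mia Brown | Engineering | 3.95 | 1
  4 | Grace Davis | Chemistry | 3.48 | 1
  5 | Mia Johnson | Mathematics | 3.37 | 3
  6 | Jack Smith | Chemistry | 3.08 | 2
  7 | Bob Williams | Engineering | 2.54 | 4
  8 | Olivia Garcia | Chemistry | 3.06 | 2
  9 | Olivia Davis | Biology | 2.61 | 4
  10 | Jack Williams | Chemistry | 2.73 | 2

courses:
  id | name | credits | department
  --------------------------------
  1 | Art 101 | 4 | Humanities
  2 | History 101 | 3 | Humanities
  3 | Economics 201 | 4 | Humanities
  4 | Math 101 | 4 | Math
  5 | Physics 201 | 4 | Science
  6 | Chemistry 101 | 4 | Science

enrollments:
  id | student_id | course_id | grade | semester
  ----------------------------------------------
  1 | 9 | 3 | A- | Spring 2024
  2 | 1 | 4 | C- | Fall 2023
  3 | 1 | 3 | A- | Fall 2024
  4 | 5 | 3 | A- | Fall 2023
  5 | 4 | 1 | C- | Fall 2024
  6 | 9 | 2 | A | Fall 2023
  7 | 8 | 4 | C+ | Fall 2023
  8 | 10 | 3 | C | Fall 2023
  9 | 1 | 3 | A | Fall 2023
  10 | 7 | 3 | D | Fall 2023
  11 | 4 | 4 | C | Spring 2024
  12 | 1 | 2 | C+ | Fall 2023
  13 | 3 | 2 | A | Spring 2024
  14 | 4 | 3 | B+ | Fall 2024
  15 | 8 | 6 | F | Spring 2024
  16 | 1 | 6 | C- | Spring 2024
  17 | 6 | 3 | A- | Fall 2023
SELECT name, year FROM students ORDER BY year ASC LIMIT 5

Execution result:
name | year
Leo Williams | 1
Mia Brown | 1
Grace Davis | 1
Jack Smith | 2
Olivia Garcia | 2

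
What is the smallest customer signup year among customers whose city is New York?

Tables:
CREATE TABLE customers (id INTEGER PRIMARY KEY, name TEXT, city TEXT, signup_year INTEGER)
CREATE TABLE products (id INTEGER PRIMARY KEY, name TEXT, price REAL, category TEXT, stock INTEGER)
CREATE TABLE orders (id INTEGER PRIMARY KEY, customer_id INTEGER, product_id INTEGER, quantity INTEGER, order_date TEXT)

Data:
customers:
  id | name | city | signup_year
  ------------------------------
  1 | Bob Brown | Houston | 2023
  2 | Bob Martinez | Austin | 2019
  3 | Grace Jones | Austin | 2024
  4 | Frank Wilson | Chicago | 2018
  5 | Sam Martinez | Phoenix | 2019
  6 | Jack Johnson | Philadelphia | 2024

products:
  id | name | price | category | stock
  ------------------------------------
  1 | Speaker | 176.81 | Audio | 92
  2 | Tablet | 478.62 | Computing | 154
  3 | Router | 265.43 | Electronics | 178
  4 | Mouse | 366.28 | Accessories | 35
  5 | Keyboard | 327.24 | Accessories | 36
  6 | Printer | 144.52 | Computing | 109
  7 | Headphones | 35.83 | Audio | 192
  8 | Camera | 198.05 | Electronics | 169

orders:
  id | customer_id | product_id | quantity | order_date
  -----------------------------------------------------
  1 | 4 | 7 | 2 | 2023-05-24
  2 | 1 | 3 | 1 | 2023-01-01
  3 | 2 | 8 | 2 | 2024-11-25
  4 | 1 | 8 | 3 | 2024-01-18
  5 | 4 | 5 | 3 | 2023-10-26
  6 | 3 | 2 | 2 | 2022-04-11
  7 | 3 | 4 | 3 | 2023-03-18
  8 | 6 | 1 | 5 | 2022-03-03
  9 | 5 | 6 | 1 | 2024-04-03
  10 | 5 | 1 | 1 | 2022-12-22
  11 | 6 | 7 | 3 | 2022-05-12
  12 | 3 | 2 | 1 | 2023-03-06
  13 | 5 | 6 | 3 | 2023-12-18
SELECT MIN(signup_year) FROM customers WHERE city = 'New York'

Execution result:
NULL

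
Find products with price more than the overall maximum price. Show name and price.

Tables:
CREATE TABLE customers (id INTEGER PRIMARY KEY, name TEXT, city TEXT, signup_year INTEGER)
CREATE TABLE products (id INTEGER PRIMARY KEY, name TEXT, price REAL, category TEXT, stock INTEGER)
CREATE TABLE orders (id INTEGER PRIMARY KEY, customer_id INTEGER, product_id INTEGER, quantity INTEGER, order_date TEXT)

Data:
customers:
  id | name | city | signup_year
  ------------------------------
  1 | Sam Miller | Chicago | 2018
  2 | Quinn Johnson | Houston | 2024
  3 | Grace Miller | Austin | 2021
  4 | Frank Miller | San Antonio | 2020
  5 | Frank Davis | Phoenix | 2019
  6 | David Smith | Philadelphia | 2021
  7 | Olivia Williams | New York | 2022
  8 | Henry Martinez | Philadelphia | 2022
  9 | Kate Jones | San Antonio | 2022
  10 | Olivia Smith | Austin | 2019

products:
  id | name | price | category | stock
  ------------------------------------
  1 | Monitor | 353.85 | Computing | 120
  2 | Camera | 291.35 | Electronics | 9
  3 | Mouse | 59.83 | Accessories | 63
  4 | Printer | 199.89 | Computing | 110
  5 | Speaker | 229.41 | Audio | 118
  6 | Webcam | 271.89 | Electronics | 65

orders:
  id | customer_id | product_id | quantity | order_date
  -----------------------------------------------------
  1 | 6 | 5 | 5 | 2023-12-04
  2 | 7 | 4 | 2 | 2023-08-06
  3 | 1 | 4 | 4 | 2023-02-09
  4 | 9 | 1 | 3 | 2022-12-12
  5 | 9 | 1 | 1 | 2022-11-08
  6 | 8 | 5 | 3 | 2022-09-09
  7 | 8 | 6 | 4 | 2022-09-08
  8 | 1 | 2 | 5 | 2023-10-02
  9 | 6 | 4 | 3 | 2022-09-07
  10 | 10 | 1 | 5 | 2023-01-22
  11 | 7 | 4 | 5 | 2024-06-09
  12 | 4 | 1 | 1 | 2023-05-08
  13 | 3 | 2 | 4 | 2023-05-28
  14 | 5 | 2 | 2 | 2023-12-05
SELECT name, price FROM products WHERE price > (SELECT MAX(price) FROM products)

Execution result:
(no rows)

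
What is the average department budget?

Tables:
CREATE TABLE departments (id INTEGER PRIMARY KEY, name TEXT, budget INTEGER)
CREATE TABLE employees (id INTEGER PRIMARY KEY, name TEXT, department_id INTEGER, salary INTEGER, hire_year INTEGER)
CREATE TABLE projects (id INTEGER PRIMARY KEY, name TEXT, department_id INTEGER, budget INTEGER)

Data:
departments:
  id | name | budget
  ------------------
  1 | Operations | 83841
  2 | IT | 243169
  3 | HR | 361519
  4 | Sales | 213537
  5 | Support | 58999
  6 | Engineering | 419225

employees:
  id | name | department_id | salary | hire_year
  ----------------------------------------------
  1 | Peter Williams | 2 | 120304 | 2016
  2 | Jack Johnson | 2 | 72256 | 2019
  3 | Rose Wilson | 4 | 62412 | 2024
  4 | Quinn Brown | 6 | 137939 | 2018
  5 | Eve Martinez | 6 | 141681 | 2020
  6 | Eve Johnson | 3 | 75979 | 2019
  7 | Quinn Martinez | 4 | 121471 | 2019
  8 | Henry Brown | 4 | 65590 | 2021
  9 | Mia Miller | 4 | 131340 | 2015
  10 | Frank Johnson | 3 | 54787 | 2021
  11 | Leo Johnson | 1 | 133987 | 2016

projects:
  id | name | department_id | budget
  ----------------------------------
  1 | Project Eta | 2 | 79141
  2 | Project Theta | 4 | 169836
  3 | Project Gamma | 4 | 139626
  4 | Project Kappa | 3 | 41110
SELECT AVG(budget) FROM departments

Execution result:
230048.33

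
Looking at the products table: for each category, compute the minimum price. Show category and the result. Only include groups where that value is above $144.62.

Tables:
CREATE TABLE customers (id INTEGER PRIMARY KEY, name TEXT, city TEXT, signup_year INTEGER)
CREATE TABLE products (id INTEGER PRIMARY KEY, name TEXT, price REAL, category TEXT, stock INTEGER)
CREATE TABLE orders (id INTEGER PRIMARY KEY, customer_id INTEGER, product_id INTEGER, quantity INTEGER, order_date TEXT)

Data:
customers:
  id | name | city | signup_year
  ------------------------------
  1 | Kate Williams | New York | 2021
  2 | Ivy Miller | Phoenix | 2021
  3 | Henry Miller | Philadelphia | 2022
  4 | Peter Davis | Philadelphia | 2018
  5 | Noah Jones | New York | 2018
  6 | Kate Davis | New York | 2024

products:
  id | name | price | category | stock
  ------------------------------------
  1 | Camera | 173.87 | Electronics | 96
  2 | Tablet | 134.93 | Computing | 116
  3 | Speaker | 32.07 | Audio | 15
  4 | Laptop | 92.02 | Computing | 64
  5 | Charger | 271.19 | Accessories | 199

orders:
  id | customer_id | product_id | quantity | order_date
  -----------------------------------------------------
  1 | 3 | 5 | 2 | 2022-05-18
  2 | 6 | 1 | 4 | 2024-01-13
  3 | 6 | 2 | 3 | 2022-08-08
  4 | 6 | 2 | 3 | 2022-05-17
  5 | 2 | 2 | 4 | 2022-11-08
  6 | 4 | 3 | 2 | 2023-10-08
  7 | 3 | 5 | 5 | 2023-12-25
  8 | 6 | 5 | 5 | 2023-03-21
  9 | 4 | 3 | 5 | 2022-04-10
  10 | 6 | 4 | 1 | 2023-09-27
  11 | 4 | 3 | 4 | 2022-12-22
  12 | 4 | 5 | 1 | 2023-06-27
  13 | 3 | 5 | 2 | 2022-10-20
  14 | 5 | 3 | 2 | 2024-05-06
SELECT category, MIN(price) AS min_price FROM products GROUP BY category HAVING MIN(price) > 144.62

Execution result:
category | min_price
Accessories | 271.19
Electronics | 173.87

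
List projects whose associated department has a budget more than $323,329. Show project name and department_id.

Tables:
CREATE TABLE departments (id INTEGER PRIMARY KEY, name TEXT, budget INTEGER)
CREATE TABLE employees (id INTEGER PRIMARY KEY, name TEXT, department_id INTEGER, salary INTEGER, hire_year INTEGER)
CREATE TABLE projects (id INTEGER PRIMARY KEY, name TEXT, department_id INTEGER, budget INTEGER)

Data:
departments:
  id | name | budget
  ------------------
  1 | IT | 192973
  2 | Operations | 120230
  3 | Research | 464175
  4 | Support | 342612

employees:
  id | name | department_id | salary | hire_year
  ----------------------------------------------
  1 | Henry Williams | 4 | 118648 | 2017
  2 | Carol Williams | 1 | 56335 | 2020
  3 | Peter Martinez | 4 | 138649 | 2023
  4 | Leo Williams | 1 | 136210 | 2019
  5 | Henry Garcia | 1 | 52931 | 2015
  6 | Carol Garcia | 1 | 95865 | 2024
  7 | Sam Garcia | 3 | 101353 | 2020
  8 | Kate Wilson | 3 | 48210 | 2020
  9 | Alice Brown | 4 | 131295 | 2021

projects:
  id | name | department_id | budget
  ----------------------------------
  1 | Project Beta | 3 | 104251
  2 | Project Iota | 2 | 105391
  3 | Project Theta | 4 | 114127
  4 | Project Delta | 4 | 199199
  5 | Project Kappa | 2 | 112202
SELECT name, department_id FROM projects WHERE department_id IN (SELECT id FROM departments WHERE budget > 323329)

Execution result:
name | department_id
Project Beta | 3
Project Theta | 4
Project Delta | 4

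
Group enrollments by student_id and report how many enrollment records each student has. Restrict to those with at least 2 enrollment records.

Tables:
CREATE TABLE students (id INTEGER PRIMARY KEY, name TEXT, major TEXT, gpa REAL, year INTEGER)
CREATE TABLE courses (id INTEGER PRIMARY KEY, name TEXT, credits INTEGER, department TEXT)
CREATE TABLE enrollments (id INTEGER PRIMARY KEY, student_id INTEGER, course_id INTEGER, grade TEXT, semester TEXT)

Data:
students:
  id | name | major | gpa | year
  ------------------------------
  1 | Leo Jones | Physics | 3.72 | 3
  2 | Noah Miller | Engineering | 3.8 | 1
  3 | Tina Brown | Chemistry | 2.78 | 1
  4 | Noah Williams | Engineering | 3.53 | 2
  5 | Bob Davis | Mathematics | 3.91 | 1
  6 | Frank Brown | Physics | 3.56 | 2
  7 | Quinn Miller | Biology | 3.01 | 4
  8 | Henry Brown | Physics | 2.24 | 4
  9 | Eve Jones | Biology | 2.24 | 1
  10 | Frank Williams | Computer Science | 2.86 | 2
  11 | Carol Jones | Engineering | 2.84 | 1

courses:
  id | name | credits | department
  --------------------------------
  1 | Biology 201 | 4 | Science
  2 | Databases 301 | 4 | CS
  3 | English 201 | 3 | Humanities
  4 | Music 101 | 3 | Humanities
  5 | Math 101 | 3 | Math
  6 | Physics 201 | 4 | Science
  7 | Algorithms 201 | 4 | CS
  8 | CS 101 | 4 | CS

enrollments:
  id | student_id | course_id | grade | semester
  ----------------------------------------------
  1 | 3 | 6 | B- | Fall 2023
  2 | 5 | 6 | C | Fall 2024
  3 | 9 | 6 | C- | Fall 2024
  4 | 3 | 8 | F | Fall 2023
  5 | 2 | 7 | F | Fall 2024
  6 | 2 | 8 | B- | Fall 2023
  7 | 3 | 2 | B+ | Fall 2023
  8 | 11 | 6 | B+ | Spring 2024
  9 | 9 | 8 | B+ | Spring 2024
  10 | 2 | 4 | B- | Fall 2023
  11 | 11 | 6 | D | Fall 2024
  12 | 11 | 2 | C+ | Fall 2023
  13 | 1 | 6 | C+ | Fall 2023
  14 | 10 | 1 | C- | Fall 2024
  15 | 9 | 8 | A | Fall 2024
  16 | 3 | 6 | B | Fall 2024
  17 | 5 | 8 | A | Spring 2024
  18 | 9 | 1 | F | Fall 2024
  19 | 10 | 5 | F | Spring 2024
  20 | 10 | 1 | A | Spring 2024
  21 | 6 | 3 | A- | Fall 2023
SELECT student_id, COUNT(*) AS enrollment_count FROM enrollments GROUP BY student_id HAVING COUNT(*) >= 2

Execution result:
student_id | enrollment_count
2 | 3
3 | 4
5 | 2
9 | 4
10 | 3
11 | 3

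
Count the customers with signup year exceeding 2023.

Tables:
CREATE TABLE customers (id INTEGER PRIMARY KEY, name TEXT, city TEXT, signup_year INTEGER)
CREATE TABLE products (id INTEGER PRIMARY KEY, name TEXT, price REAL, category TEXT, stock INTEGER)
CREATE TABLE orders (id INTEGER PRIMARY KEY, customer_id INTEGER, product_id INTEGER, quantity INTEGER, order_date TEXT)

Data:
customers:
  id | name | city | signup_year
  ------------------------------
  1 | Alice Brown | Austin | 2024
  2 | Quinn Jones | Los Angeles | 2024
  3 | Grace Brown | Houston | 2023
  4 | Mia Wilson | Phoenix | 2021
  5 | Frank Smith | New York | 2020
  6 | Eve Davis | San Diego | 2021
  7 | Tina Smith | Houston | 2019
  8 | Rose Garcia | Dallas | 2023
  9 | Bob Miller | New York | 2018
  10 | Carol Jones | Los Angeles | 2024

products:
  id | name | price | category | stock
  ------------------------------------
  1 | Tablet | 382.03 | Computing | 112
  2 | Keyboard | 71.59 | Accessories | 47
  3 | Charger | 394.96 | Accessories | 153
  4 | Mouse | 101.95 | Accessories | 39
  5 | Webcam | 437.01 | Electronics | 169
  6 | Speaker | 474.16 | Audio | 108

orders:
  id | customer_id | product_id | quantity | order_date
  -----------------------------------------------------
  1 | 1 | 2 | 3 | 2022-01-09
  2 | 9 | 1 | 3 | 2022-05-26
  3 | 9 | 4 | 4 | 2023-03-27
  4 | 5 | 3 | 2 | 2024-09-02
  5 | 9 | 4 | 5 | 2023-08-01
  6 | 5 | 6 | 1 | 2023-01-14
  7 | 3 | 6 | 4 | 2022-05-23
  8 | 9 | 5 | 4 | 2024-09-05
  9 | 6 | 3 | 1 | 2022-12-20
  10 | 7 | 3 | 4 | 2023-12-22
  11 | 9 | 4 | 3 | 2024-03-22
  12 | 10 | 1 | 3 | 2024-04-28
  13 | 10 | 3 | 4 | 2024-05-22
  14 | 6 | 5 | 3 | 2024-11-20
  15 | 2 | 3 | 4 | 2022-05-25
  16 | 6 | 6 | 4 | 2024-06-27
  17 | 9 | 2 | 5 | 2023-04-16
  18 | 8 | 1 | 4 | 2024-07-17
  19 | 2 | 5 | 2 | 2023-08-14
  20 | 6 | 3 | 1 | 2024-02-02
SELECT COUNT(*) FROM customers WHERE signup_year > 2023

Execution result:
3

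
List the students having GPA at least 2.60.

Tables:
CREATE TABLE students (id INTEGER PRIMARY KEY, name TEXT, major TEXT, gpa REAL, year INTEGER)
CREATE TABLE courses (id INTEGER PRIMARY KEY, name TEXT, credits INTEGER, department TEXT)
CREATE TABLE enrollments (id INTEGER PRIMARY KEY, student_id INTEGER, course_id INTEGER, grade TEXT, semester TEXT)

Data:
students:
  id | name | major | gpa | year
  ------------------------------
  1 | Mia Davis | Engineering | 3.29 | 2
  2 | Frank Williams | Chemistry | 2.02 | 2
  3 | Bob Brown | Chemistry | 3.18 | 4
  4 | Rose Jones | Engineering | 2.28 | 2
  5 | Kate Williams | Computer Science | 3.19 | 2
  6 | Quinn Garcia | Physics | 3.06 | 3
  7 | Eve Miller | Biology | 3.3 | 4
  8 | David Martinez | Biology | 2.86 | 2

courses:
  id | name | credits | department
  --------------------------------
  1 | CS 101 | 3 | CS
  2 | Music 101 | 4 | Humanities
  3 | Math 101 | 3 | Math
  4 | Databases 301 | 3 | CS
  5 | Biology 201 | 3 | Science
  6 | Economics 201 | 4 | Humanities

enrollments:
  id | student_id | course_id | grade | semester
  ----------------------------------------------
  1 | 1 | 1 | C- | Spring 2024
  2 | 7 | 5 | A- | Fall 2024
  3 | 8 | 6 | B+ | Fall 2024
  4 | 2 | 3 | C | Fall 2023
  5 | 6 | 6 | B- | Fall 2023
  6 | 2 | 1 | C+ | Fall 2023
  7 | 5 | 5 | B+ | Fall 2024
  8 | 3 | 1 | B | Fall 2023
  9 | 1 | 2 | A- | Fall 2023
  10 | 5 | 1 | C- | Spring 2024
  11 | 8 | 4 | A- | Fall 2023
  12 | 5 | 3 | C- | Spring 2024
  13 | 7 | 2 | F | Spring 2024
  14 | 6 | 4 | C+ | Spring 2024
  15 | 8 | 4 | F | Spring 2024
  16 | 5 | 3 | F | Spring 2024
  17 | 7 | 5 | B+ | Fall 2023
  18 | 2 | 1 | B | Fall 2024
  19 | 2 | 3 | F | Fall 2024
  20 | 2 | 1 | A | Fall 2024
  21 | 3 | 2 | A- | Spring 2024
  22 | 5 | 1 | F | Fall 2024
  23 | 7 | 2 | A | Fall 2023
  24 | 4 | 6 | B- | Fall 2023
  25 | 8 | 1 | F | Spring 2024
SELECT name, gpa FROM students WHERE gpa >= 2.6

Execution result:
name | gpa
Mia Davis | 3.29
Bob Brown | 3.18
Kate Williams | 3.19
Quinn Garcia | 3.06
Eve Miller | 3.30
David Martinez | 2.86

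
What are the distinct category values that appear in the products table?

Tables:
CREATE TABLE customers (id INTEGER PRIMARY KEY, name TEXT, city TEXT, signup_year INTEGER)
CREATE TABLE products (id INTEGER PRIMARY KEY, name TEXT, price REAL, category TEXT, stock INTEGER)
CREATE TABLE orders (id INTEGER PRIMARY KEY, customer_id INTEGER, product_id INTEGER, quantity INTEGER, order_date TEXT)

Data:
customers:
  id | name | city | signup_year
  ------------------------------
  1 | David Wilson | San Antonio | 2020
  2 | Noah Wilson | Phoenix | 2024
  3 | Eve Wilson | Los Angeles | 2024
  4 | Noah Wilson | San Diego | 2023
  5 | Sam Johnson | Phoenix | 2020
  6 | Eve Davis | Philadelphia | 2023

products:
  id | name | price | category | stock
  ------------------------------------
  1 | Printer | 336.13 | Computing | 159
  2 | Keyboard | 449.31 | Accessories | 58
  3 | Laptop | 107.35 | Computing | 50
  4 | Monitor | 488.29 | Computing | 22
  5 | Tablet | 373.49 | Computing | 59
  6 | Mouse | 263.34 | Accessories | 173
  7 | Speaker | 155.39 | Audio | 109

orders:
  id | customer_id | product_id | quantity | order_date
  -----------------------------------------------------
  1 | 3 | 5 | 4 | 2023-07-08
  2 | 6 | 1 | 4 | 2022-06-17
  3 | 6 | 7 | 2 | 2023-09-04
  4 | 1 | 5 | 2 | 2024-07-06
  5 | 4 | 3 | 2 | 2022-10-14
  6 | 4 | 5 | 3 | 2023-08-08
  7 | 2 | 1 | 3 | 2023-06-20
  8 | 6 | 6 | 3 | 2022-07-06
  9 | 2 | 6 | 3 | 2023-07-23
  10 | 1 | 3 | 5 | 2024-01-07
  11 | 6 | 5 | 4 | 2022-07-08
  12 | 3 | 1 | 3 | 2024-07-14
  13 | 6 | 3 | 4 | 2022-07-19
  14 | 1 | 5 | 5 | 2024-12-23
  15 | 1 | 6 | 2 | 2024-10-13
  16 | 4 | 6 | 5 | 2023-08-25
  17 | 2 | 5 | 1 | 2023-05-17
SELECT DISTINCT category FROM products

Execution result:
category
Computing
Accessories
Audio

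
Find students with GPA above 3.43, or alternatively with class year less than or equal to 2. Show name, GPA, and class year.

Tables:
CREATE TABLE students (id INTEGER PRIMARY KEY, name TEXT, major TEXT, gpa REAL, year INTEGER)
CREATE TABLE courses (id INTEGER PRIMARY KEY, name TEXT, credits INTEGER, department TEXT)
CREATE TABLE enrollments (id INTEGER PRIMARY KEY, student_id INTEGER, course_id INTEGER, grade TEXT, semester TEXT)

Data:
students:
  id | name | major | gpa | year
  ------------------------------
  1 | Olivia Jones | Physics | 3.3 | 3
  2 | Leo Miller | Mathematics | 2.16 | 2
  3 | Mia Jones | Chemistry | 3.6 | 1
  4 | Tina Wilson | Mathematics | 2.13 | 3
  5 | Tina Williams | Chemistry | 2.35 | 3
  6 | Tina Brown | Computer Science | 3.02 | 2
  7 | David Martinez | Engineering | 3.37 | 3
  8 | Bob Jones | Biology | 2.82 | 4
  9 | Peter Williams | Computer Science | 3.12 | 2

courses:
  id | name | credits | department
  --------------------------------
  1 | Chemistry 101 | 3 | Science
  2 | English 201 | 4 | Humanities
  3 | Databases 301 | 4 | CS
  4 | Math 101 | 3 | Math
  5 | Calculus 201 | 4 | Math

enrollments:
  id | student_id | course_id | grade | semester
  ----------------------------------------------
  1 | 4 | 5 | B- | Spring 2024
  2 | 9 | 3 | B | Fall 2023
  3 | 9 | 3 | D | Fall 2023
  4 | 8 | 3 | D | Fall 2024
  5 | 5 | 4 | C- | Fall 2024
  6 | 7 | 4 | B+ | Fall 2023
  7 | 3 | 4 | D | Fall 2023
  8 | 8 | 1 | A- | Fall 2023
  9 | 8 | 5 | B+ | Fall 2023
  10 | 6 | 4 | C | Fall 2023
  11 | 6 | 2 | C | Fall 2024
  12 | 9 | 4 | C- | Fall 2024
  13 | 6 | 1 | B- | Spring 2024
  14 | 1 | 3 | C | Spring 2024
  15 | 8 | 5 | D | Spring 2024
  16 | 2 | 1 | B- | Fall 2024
SELECT name, gpa, year FROM students WHERE gpa > 3.43 OR year <= 2

Execution result:
name | gpa | year
Leo Miller | 2.16 | 2
Mia Jones | 3.60 | 1
Tina Brown | 3.02 | 2
Peter Williams | 3.12 | 2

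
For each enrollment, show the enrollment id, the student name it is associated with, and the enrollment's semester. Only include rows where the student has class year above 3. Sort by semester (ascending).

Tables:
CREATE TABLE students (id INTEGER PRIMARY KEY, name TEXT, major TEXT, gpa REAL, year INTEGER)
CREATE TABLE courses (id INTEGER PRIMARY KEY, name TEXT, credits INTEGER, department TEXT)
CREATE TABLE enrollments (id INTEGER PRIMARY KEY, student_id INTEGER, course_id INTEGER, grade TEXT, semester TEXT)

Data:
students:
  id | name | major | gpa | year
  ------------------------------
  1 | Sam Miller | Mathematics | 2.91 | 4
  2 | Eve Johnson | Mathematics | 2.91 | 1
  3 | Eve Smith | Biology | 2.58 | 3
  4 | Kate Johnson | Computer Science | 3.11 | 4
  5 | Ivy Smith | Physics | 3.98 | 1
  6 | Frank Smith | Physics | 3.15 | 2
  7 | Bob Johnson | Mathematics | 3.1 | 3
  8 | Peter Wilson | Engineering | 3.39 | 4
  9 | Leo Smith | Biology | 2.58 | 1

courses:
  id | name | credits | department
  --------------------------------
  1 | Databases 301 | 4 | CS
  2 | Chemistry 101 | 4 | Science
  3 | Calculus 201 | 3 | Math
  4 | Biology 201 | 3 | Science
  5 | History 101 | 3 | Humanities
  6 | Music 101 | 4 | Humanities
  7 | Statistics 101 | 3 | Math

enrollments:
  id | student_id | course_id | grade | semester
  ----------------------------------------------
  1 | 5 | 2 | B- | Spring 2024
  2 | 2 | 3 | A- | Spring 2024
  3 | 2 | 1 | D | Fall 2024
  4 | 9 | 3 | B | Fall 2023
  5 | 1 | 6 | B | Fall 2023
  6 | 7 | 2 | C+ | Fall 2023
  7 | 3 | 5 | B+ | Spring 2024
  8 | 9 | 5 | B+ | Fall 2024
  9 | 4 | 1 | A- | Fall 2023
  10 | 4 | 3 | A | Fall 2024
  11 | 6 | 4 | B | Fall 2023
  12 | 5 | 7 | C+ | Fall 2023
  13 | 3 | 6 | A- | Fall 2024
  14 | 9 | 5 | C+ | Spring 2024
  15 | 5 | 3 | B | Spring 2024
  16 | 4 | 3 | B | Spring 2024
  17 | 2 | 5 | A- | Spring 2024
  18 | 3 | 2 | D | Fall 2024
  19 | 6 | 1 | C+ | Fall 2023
SELECT c.id, p.name AS student, c.semester FROM enrollments c JOIN students p ON c.student_id = p.id WHERE p.year > 3 ORDER BY c.semester ASC

Execution result:
id | student | semester
5 | Sam Miller | Fall 2023
9 | Kate Johnson | Fall 2023
10 | Kate Johnson | Fall 2024
16 | Kate Johnson | Spring 2024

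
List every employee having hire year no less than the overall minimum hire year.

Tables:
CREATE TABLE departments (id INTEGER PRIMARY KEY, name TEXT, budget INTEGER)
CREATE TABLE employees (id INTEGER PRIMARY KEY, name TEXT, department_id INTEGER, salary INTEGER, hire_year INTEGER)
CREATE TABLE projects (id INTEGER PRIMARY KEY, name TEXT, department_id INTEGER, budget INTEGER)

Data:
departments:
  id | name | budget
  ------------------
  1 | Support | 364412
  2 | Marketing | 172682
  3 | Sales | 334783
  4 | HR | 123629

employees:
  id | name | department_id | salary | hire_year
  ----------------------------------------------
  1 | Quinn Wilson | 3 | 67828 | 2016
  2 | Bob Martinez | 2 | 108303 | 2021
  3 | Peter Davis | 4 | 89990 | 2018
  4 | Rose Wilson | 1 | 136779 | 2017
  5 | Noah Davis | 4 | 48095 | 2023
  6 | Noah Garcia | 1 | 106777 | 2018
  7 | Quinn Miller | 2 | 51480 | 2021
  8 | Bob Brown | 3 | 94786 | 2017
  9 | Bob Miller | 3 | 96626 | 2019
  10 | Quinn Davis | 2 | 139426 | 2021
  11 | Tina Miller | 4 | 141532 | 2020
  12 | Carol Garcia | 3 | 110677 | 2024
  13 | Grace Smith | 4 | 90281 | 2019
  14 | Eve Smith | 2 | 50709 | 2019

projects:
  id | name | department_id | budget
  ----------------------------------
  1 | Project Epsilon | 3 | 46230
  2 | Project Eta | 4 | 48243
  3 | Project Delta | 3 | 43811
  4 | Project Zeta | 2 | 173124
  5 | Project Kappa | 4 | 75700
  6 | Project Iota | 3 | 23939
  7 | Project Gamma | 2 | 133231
SELECT name, hire_year FROM employees WHERE hire_year >= (SELECT MIN(hire_year) FROM employees)

Execution result:
name | hire_year
Quinn Wilson | 2016
Bob Martinez | 2021
Peter Davis | 2018
Rose Wilson | 2017
Noah Davis | 2023
Noah Garcia | 2018
Quinn Miller | 2021
Bob Brown | 2017
Bob Miller | 2019
Quinn Davis | 2021
Tina Miller | 2020
Carol Garcia | 2024
Grace Smith | 2019
Eve Smith | 2019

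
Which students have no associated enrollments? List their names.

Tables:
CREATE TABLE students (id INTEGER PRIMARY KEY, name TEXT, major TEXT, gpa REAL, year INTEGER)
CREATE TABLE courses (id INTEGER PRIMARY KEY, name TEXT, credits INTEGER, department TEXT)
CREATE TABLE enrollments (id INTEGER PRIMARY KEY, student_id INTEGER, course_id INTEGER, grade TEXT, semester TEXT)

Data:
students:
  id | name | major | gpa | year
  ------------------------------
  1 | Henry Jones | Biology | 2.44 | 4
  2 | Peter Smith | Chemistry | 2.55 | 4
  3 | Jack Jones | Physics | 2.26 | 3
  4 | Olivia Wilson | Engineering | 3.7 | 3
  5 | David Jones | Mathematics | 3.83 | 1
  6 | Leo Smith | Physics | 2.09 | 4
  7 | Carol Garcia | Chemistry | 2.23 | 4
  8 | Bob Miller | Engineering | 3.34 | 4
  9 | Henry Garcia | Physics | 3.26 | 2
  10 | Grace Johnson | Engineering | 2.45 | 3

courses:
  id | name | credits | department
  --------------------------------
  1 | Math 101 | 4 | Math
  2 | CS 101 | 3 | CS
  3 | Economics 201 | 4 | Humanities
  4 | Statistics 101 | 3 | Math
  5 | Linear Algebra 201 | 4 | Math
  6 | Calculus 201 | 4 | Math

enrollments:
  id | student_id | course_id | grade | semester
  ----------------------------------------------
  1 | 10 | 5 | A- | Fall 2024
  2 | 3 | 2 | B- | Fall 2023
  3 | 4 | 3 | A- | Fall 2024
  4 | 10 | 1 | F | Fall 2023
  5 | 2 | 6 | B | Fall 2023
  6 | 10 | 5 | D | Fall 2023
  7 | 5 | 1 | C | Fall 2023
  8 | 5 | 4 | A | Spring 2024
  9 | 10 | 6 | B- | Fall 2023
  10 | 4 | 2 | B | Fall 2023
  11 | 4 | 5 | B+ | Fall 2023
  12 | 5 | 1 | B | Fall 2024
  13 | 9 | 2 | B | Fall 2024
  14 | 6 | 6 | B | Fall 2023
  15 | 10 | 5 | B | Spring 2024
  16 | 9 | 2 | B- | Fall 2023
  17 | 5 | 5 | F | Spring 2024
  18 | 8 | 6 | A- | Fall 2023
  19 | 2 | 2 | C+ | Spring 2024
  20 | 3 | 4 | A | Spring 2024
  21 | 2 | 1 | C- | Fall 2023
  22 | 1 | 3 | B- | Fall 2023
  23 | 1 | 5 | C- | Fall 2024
SELECT p.name FROM students p LEFT JOIN enrollments c ON c.student_id = p.id WHERE c.id IS NULL

Execution result:
Carol Garcia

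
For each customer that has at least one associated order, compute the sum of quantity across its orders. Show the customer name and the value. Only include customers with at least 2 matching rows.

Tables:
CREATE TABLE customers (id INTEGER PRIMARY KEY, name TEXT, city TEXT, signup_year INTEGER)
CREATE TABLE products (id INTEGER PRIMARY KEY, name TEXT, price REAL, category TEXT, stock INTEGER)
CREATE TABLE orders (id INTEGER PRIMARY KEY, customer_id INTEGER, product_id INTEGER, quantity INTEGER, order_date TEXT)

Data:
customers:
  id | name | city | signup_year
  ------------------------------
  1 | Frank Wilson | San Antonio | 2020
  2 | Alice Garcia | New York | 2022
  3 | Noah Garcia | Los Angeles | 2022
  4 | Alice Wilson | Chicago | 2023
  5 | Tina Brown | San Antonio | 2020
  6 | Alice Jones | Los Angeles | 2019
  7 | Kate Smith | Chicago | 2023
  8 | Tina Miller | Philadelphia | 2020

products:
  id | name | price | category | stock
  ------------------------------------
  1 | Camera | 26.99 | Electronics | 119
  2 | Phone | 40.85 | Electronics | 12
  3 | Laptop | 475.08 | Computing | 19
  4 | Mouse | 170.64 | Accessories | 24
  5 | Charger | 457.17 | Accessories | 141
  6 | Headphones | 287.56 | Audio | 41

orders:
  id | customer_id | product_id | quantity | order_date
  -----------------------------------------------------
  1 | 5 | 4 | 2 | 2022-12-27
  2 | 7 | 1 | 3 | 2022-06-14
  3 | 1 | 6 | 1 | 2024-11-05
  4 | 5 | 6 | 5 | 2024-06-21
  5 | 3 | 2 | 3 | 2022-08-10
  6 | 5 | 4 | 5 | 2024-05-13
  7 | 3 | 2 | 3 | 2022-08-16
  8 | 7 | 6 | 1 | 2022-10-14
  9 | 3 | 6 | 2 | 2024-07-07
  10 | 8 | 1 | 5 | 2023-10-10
SELECT p.name, SUM(c.quantity) AS sum_quantity FROM orders c JOIN customers p ON c.customer_id = p.id GROUP BY p.id, p.name HAVING COUNT(*) >= 2

Execution result:
name | sum_quantity
Noah Garcia | 8
Tina Brown | 12
Kate Smith | 4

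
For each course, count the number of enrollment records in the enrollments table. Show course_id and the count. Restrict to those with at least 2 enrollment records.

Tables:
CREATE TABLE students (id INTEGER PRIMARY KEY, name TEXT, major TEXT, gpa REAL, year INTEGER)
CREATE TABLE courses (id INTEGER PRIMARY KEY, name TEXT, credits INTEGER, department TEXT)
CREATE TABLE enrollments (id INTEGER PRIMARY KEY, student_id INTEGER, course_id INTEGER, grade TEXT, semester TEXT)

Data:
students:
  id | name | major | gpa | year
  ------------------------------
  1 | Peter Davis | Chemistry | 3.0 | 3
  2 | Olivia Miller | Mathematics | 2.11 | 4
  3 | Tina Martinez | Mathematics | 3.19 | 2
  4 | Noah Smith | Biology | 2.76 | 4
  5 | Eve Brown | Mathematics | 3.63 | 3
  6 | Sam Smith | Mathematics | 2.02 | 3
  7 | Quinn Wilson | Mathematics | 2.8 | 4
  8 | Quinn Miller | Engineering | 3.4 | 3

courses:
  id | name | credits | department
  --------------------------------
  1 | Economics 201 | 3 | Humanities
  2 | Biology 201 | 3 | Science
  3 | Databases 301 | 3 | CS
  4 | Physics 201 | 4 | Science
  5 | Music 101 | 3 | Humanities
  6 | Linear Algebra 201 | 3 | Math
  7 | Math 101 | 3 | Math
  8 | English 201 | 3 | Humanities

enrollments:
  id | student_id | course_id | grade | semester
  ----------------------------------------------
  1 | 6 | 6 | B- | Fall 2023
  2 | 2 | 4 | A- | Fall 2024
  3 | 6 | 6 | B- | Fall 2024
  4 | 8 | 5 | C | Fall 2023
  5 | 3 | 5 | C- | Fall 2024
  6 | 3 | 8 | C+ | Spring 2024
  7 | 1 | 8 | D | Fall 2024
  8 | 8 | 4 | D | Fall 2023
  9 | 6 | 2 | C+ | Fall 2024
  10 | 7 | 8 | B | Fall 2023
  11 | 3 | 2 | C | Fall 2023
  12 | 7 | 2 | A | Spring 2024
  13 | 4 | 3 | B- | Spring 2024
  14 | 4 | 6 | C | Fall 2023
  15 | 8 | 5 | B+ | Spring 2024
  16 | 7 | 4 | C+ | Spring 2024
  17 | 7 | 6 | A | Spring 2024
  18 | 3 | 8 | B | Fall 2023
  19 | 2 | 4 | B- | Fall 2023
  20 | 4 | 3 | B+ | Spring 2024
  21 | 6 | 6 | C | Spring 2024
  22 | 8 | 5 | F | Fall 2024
SELECT course_id, COUNT(*) AS enrollment_count FROM enrollments GROUP BY course_id HAVING COUNT(*) >= 2

Execution result:
course_id | enrollment_count
2 | 3
3 | 2
4 | 4
5 | 4
6 | 5
8 | 4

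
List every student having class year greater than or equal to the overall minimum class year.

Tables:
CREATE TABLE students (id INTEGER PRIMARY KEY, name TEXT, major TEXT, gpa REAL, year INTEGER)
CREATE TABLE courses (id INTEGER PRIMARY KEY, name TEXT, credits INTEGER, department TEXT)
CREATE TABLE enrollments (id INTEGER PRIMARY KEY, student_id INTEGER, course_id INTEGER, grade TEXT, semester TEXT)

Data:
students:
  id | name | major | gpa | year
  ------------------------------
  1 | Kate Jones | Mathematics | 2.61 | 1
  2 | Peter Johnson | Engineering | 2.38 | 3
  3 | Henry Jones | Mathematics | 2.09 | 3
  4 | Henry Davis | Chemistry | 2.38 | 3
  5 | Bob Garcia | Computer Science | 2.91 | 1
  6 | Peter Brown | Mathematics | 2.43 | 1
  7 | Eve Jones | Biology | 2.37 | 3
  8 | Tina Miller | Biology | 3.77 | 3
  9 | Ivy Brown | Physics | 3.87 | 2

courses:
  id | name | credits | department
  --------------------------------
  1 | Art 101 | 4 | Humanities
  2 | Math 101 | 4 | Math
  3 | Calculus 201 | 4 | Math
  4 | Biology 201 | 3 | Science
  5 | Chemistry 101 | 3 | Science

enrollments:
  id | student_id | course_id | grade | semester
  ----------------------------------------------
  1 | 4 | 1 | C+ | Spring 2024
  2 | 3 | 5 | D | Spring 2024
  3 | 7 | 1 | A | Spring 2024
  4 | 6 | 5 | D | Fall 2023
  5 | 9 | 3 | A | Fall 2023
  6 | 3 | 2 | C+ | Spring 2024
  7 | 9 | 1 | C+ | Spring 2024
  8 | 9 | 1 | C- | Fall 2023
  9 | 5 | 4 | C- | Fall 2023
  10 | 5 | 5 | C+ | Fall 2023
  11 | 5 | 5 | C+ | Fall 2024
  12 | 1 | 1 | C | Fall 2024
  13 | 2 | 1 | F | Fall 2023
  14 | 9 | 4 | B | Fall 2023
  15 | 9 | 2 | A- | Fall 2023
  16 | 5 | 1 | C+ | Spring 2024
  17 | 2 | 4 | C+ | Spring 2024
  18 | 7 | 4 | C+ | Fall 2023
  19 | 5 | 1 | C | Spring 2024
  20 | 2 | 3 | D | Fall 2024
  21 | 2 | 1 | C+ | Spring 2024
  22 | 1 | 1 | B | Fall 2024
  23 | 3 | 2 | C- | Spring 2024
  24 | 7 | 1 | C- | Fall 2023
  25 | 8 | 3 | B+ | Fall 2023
SELECT name, year FROM students WHERE year >= (SELECT MIN(year) FROM students)

Execution result:
name | year
Kate Jones | 1
Peter Johnson | 3
Henry Jones | 3
Henry Davis | 3
Bob Garcia | 1
Peter Brown | 1
Eve Jones | 3
Tina Miller | 3
Ivy Brown | 2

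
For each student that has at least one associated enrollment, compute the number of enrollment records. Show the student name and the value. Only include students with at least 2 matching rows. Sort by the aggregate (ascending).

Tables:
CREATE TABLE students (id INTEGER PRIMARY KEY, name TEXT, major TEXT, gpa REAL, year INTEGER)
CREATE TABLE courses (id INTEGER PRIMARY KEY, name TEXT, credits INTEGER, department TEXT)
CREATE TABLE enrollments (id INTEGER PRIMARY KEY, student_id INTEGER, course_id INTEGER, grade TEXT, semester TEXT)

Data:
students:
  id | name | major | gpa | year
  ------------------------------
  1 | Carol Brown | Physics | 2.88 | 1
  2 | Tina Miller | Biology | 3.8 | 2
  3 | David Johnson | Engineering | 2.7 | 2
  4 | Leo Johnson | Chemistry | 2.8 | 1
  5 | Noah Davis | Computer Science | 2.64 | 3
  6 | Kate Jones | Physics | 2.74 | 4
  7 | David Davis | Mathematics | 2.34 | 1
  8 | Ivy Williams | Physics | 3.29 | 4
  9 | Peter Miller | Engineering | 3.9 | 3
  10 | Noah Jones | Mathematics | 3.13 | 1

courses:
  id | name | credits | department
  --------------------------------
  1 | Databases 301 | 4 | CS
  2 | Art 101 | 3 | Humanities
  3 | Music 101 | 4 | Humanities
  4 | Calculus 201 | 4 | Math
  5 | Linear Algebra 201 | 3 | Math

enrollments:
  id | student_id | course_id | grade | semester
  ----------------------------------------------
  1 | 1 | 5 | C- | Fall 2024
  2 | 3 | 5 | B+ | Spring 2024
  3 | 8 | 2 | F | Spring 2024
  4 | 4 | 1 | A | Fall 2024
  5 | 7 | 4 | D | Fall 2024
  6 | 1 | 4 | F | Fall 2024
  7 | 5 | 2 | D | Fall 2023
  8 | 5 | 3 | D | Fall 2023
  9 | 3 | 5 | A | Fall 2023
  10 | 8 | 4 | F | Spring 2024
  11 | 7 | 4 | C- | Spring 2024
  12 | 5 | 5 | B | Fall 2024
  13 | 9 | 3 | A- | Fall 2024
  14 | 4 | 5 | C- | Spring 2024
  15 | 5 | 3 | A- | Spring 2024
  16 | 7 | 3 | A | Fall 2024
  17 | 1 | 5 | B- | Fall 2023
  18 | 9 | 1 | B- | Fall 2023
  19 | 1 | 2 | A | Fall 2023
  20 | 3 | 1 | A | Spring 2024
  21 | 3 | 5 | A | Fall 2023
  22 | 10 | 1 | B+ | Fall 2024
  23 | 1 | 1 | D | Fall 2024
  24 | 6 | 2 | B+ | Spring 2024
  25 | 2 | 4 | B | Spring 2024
SELECT p.name, COUNT(*) AS n FROM enrollments c JOIN students p ON c.student_id = p.id GROUP BY p.id, p.name HAVING COUNT(*) >= 2 ORDER BY n ASC

Execution result:
name | n
Leo Johnson | 2
Ivy Williams | 2
Peter Miller | 2
David Davis | 3
David Johnson | 4
Noah Davis | 4
Carol Brown | 5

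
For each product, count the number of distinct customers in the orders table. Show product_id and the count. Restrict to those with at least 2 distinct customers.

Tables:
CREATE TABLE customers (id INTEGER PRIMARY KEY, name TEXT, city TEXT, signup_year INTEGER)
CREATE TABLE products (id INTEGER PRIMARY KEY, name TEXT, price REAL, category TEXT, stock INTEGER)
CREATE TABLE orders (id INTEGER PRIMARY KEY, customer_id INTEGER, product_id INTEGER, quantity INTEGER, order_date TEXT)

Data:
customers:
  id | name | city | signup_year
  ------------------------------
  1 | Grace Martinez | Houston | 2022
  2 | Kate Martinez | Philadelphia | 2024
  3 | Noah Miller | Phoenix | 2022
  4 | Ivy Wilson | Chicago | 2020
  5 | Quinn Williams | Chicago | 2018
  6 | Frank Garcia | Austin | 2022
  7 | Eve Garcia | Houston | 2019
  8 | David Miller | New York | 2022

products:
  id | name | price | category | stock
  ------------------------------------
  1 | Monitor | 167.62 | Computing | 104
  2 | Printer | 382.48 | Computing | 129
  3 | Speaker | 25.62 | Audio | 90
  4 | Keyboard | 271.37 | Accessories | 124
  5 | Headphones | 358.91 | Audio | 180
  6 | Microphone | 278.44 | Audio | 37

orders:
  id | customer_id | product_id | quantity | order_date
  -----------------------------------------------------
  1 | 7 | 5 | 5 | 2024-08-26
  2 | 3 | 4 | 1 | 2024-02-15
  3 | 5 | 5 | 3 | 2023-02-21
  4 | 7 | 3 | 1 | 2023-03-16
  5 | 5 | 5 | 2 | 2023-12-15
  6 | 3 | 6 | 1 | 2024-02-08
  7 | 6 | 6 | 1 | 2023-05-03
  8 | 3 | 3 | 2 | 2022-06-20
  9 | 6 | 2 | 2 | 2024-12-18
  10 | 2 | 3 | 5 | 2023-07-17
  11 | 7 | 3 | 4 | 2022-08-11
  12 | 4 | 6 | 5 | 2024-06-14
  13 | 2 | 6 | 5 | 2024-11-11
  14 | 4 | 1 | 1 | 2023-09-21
SELECT product_id, COUNT(DISTINCT customer_id) AS distinct_customer_count FROM orders GROUP BY product_id HAVING COUNT(DISTINCT customer_id) >= 2

Execution result:
product_id | distinct_customer_count
3 | 3
5 | 2
6 | 4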